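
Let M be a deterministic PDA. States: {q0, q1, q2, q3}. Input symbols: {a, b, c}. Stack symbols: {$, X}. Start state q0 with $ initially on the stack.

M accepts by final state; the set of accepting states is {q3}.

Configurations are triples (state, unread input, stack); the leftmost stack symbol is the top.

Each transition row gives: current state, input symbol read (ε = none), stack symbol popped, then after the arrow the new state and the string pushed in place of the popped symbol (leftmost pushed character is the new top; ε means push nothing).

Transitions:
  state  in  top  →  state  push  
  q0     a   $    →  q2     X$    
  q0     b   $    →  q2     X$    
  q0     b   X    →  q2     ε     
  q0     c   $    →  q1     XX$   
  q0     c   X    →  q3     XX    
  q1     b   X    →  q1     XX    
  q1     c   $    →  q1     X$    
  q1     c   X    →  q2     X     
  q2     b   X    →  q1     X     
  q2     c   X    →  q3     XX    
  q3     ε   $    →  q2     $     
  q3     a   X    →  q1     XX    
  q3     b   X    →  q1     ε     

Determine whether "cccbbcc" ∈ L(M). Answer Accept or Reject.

(q0, cccbbcc, $) ⊢ (q1, ccbbcc, XX$) ⊢ (q2, cbbcc, XX$) ⊢ (q3, bbcc, XXX$) ⊢ (q1, bcc, XX$) ⊢ (q1, cc, XXX$) ⊢ (q2, c, XXX$) ⊢ (q3, ε, XXXX$)
All input consumed; state q3 ∈ F.

Accept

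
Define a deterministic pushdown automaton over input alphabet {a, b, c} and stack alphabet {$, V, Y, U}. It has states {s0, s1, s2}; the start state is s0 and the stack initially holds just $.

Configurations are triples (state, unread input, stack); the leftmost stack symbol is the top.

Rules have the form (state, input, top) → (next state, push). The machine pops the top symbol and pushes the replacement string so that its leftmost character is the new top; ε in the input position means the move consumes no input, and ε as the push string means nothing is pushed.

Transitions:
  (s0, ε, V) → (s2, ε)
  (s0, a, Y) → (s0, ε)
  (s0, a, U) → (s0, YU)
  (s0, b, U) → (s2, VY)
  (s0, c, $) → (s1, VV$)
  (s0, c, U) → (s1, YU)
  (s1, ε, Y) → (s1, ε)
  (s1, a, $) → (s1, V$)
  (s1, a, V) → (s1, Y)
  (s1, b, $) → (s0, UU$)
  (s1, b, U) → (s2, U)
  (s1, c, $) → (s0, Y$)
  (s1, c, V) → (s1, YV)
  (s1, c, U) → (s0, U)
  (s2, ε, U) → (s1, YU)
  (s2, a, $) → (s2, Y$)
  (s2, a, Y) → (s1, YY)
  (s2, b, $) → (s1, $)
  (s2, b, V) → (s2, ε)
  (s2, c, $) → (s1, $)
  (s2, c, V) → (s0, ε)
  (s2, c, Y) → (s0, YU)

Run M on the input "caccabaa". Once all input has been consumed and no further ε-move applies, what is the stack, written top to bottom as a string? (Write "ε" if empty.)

(s0, caccabaa, $)
  read c, top $: go to s1, push VV$ → (s1, accabaa, VV$)
  read a, top V: go to s1, push Y → (s1, ccabaa, YV$)
  ε-move, top Y: go to s1, push ε → (s1, ccabaa, V$)
  read c, top V: go to s1, push YV → (s1, cabaa, YV$)
  ε-move, top Y: go to s1, push ε → (s1, cabaa, V$)
  read c, top V: go to s1, push YV → (s1, abaa, YV$)
  ε-move, top Y: go to s1, push ε → (s1, abaa, V$)
  read a, top V: go to s1, push Y → (s1, baa, Y$)
  ε-move, top Y: go to s1, push ε → (s1, baa, $)
  read b, top $: go to s0, push UU$ → (s0, aa, UU$)
  read a, top U: go to s0, push YU → (s0, a, YUU$)
  read a, top Y: go to s0, push ε → (s0, ε, UU$)
All input consumed in state s0 with stack UU$.

UU$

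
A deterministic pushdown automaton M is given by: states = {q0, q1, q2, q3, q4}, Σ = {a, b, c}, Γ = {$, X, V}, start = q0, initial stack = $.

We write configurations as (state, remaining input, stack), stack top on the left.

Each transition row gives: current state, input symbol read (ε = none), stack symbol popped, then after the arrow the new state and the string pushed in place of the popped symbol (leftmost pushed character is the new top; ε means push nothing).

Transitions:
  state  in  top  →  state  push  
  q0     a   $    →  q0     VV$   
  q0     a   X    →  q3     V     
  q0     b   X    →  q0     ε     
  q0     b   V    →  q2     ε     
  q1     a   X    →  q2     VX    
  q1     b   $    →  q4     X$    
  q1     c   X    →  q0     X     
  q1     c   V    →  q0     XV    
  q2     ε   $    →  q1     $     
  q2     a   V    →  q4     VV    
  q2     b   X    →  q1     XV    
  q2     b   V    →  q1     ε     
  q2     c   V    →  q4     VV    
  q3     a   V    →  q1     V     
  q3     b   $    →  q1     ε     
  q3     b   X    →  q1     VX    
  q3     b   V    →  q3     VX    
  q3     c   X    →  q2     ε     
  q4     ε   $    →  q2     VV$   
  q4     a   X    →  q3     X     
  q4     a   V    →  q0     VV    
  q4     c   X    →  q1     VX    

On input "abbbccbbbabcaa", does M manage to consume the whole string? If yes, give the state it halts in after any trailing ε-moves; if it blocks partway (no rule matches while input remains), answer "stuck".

q1

(q0, abbbccbbbabcaa, $) ⊢ (q0, bbbccbbbabcaa, VV$) ⊢ (q2, bbccbbbabcaa, V$) ⊢ (q1, bccbbbabcaa, $) ⊢ (q4, ccbbbabcaa, X$) ⊢ (q1, cbbbabcaa, VX$) ⊢ (q0, bbbabcaa, XVX$) ⊢ (q0, bbabcaa, VX$) ⊢ (q2, babcaa, X$) ⊢ (q1, abcaa, XV$) ⊢ (q2, bcaa, VXV$) ⊢ (q1, caa, XV$) ⊢ (q0, aa, XV$) ⊢ (q3, a, VV$) ⊢ (q1, ε, VV$)
All input consumed; M is in state q1.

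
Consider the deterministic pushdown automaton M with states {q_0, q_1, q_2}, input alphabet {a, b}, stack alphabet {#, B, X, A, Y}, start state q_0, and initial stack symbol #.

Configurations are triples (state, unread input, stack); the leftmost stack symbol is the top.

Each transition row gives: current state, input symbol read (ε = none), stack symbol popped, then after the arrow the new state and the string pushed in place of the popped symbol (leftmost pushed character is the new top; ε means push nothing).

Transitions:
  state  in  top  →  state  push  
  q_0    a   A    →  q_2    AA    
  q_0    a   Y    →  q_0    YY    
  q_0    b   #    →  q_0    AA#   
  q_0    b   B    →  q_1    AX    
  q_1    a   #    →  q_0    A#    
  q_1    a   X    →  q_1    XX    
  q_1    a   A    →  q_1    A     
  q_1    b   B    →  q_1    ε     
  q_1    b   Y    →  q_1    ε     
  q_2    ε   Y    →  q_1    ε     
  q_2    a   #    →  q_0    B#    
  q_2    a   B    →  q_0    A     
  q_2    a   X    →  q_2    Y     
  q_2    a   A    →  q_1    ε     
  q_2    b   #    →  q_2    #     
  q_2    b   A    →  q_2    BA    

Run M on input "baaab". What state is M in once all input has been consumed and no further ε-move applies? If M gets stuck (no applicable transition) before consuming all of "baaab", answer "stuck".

stuck

(q_0, baaab, #)
  read b, top #: go to q_0, push AA# → (q_0, aaab, AA#)
  read a, top A: go to q_2, push AA → (q_2, aab, AAA#)
  read a, top A: go to q_1, push ε → (q_1, ab, AA#)
  read a, top A: go to q_1, push A → (q_1, b, AA#)
No transition for (q_1, b, top A); M blocks with input b remaining.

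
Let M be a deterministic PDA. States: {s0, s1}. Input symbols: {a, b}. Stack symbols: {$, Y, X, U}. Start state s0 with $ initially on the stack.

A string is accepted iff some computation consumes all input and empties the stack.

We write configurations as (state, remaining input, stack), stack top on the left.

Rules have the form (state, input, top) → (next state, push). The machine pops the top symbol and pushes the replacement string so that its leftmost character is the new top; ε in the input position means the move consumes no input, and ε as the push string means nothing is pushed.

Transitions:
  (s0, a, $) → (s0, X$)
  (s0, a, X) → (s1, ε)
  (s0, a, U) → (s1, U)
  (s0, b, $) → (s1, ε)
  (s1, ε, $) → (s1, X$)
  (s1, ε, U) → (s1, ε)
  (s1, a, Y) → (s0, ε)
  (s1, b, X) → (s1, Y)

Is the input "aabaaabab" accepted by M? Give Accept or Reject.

Accept

(s0, aabaaabab, $)
  read a, top $: go to s0, push X$ → (s0, abaaabab, X$)
  read a, top X: go to s1, push ε → (s1, baaabab, $)
  ε-move, top $: go to s1, push X$ → (s1, baaabab, X$)
  read b, top X: go to s1, push Y → (s1, aaabab, Y$)
  read a, top Y: go to s0, push ε → (s0, aabab, $)
  read a, top $: go to s0, push X$ → (s0, abab, X$)
  read a, top X: go to s1, push ε → (s1, bab, $)
  ε-move, top $: go to s1, push X$ → (s1, bab, X$)
  read b, top X: go to s1, push Y → (s1, ab, Y$)
  read a, top Y: go to s0, push ε → (s0, b, $)
  read b, top $: go to s1, push ε → (s1, ε, ε)
All input consumed and the stack is empty.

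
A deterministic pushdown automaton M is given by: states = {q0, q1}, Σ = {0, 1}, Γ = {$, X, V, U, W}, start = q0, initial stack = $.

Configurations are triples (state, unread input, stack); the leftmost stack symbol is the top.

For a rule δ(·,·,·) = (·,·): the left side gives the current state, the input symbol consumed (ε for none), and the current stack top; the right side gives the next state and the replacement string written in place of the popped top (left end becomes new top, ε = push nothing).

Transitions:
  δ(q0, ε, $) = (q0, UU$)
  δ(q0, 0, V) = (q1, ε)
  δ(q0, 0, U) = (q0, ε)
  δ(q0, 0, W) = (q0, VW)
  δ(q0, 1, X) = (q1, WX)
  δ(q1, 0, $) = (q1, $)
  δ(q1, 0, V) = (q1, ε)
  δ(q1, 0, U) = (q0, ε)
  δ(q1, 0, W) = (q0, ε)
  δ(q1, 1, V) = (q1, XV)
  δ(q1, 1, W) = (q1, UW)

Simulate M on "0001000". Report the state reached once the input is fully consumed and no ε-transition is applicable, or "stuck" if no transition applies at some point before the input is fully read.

stuck

(q0, 0001000, $)
  ε-move, top $: go to q0, push UU$ → (q0, 0001000, UU$)
  read 0, top U: go to q0, push ε → (q0, 001000, U$)
  read 0, top U: go to q0, push ε → (q0, 01000, $)
  ε-move, top $: go to q0, push UU$ → (q0, 01000, UU$)
  read 0, top U: go to q0, push ε → (q0, 1000, U$)
No transition for (q0, 1, top U); M blocks with input 1000 remaining.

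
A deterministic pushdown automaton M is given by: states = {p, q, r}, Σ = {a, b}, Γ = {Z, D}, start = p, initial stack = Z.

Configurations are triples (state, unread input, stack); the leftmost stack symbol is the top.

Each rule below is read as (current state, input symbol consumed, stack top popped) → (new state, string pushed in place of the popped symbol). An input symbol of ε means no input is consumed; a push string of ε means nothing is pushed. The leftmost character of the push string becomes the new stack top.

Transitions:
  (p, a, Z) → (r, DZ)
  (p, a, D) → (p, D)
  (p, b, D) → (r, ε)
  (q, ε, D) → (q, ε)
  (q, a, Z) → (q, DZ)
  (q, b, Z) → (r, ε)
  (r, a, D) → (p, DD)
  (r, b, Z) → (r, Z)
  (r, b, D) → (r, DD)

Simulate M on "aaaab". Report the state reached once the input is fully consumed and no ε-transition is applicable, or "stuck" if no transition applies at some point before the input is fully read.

(p, aaaab, Z)
  read a, top Z: go to r, push DZ → (r, aaab, DZ)
  read a, top D: go to p, push DD → (p, aab, DDZ)
  read a, top D: go to p, push D → (p, ab, DDZ)
  read a, top D: go to p, push D → (p, b, DDZ)
  read b, top D: go to r, push ε → (r, ε, DZ)
All input consumed; M is in state r.

r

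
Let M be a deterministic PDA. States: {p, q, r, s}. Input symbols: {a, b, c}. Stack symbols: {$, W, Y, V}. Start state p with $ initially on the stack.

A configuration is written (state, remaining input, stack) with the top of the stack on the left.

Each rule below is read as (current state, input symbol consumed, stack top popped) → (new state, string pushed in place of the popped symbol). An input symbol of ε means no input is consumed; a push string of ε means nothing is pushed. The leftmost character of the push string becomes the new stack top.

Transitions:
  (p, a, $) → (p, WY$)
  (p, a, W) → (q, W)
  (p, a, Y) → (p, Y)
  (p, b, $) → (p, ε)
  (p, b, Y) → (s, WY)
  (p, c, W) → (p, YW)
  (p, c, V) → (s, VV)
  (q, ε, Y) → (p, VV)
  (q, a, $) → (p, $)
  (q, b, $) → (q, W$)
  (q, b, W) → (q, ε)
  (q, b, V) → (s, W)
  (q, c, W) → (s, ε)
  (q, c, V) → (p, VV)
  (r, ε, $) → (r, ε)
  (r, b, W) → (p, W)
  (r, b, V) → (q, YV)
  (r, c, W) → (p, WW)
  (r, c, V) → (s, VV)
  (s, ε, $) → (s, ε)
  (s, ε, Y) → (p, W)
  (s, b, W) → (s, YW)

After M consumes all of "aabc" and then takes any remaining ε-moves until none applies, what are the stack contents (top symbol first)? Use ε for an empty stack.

VVV$

(p, aabc, $)
  read a, top $: go to p, push WY$ → (p, abc, WY$)
  read a, top W: go to q, push W → (q, bc, WY$)
  read b, top W: go to q, push ε → (q, c, Y$)
  ε-move, top Y: go to p, push VV → (p, c, VV$)
  read c, top V: go to s, push VV → (s, ε, VVV$)
All input consumed in state s with stack VVV$.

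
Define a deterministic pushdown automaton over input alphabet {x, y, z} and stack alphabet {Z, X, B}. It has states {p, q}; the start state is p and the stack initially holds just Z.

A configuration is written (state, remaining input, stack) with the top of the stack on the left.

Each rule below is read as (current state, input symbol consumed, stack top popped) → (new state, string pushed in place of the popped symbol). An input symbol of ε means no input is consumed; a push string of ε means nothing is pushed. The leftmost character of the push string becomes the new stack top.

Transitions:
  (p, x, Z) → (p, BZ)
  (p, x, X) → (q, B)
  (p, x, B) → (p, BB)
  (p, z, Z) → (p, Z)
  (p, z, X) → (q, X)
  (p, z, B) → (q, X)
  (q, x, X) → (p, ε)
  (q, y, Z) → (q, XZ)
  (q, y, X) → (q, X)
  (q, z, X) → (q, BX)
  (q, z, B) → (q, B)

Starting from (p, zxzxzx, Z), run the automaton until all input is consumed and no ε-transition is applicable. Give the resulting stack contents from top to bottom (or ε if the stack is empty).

BZ

(p, zxzxzx, Z)
  read z, top Z: go to p, push Z → (p, xzxzx, Z)
  read x, top Z: go to p, push BZ → (p, zxzx, BZ)
  read z, top B: go to q, push X → (q, xzx, XZ)
  read x, top X: go to p, push ε → (p, zx, Z)
  read z, top Z: go to p, push Z → (p, x, Z)
  read x, top Z: go to p, push BZ → (p, ε, BZ)
All input consumed in state p with stack BZ.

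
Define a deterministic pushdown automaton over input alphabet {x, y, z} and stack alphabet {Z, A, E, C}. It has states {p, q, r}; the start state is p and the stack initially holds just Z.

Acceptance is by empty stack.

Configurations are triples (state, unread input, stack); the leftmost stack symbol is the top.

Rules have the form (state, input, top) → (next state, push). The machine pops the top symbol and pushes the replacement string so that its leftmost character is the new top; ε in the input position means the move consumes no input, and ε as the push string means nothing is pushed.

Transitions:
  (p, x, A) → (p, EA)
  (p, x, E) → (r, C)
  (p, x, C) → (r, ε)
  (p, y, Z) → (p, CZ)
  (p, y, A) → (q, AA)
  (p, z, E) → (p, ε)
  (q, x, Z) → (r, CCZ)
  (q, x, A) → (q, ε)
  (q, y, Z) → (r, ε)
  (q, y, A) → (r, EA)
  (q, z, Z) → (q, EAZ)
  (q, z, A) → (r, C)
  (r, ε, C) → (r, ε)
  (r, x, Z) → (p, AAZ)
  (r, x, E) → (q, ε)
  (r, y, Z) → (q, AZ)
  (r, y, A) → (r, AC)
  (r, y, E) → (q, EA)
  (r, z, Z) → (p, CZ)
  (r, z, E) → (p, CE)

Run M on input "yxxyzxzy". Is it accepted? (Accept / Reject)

Reject

(p, yxxyzxzy, Z) ⊢ (p, xxyzxzy, CZ) ⊢ (r, xyzxzy, Z) ⊢ (p, yzxzy, AAZ) ⊢ (q, zxzy, AAAZ) ⊢ (r, xzy, CAAZ) ⊢ (r, xzy, AAZ)
No transition applies at (r, xzy, AAZ); input not fully consumed.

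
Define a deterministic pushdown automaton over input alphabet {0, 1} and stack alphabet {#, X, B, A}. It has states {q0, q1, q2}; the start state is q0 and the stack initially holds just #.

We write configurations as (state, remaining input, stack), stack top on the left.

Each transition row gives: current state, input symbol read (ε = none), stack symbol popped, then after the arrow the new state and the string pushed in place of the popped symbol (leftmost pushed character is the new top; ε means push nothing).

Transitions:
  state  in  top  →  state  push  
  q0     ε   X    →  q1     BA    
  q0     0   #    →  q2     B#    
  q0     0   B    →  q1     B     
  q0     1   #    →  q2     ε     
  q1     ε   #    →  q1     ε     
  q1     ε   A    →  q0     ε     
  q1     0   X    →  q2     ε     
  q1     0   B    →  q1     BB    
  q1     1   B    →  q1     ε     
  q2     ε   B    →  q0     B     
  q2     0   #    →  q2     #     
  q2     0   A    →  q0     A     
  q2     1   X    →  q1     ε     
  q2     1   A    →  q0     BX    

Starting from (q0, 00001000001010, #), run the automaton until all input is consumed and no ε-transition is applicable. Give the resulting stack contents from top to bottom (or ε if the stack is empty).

(q0, 00001000001010, #)
  read 0, top #: go to q2, push B# → (q2, 0001000001010, B#)
  ε-move, top B: go to q0, push B → (q0, 0001000001010, B#)
  read 0, top B: go to q1, push B → (q1, 001000001010, B#)
  read 0, top B: go to q1, push BB → (q1, 01000001010, BB#)
  read 0, top B: go to q1, push BB → (q1, 1000001010, BBB#)
  read 1, top B: go to q1, push ε → (q1, 000001010, BB#)
  read 0, top B: go to q1, push BB → (q1, 00001010, BBB#)
  read 0, top B: go to q1, push BB → (q1, 0001010, BBBB#)
  read 0, top B: go to q1, push BB → (q1, 001010, BBBBB#)
  read 0, top B: go to q1, push BB → (q1, 01010, BBBBBB#)
  read 0, top B: go to q1, push BB → (q1, 1010, BBBBBBB#)
  read 1, top B: go to q1, push ε → (q1, 010, BBBBBB#)
  read 0, top B: go to q1, push BB → (q1, 10, BBBBBBB#)
  read 1, top B: go to q1, push ε → (q1, 0, BBBBBB#)
  read 0, top B: go to q1, push BB → (q1, ε, BBBBBBB#)
All input consumed in state q1 with stack BBBBBBB#.

BBBBBBB#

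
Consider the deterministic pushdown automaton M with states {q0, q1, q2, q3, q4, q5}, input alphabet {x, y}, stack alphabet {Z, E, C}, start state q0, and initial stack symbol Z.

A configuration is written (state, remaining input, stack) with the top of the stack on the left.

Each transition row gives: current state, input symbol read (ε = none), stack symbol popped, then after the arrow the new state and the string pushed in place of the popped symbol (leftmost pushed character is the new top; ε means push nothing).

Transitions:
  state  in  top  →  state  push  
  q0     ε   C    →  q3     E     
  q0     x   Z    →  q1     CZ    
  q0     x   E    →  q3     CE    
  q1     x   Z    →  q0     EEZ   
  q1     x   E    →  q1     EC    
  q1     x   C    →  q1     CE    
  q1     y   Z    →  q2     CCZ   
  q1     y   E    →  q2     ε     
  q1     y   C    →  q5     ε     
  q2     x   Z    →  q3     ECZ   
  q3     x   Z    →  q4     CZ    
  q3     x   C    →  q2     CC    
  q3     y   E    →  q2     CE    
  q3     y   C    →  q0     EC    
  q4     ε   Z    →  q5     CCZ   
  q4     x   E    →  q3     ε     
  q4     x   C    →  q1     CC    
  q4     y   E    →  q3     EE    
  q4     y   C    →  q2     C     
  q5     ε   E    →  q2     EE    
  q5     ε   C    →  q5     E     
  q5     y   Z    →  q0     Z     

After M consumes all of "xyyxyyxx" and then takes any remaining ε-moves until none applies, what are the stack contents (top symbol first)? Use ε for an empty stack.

CEZ

(q0, xyyxyyxx, Z) ⊢ (q1, yyxyyxx, CZ) ⊢ (q5, yxyyxx, Z) ⊢ (q0, xyyxx, Z) ⊢ (q1, yyxx, CZ) ⊢ (q5, yxx, Z) ⊢ (q0, xx, Z) ⊢ (q1, x, CZ) ⊢ (q1, ε, CEZ)
All input consumed in state q1 with stack CEZ.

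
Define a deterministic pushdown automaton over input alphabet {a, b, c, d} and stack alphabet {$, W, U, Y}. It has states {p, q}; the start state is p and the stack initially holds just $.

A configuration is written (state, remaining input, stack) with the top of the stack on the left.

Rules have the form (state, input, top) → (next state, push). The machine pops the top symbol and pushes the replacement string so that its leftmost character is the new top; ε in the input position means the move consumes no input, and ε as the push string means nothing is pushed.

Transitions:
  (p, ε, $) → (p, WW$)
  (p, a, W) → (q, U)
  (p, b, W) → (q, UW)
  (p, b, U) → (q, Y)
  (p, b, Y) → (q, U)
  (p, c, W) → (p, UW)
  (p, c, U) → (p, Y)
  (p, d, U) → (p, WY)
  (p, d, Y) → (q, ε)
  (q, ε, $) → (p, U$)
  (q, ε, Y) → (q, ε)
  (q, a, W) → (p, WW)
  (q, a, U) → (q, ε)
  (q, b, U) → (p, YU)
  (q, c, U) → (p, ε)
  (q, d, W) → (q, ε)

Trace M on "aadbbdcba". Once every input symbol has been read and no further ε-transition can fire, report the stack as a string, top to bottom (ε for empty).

WWY$

(p, aadbbdcba, $)
  ε-move, top $: go to p, push WW$ → (p, aadbbdcba, WW$)
  read a, top W: go to q, push U → (q, adbbdcba, UW$)
  read a, top U: go to q, push ε → (q, dbbdcba, W$)
  read d, top W: go to q, push ε → (q, bbdcba, $)
  ε-move, top $: go to p, push U$ → (p, bbdcba, U$)
  read b, top U: go to q, push Y → (q, bdcba, Y$)
  ε-move, top Y: go to q, push ε → (q, bdcba, $)
  ε-move, top $: go to p, push U$ → (p, bdcba, U$)
  read b, top U: go to q, push Y → (q, dcba, Y$)
  ε-move, top Y: go to q, push ε → (q, dcba, $)
  ε-move, top $: go to p, push U$ → (p, dcba, U$)
  read d, top U: go to p, push WY → (p, cba, WY$)
  read c, top W: go to p, push UW → (p, ba, UWY$)
  read b, top U: go to q, push Y → (q, a, YWY$)
  ε-move, top Y: go to q, push ε → (q, a, WY$)
  read a, top W: go to p, push WW → (p, ε, WWY$)
All input consumed in state p with stack WWY$.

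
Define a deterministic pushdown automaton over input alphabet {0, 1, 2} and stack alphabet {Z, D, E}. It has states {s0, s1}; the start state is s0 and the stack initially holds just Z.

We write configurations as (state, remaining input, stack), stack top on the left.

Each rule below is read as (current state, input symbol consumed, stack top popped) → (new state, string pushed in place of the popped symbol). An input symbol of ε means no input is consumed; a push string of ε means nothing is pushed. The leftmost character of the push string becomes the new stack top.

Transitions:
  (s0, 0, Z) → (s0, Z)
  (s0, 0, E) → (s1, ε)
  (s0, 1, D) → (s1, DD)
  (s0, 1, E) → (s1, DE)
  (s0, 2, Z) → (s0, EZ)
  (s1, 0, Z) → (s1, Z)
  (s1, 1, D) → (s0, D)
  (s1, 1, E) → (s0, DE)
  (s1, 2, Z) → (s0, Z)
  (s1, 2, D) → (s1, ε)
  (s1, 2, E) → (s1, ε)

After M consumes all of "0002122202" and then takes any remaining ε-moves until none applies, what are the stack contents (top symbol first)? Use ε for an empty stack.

EZ

(s0, 0002122202, Z)
  read 0, top Z: go to s0, push Z → (s0, 002122202, Z)
  read 0, top Z: go to s0, push Z → (s0, 02122202, Z)
  read 0, top Z: go to s0, push Z → (s0, 2122202, Z)
  read 2, top Z: go to s0, push EZ → (s0, 122202, EZ)
  read 1, top E: go to s1, push DE → (s1, 22202, DEZ)
  read 2, top D: go to s1, push ε → (s1, 2202, EZ)
  read 2, top E: go to s1, push ε → (s1, 202, Z)
  read 2, top Z: go to s0, push Z → (s0, 02, Z)
  read 0, top Z: go to s0, push Z → (s0, 2, Z)
  read 2, top Z: go to s0, push EZ → (s0, ε, EZ)
All input consumed in state s0 with stack EZ.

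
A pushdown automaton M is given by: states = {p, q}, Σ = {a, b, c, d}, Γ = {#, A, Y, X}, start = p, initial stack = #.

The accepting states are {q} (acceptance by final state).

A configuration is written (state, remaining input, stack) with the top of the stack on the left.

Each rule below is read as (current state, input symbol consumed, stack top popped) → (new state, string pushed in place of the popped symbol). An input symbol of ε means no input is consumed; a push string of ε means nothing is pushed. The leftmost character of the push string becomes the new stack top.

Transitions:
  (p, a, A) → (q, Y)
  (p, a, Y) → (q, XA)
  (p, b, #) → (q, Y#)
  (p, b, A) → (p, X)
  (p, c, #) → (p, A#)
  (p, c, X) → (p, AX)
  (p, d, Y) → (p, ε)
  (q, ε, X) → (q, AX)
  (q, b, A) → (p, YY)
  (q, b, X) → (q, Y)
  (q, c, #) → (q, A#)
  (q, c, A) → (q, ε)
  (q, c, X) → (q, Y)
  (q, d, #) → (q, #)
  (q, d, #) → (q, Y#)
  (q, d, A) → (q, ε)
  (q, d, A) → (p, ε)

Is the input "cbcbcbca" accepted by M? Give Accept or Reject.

Accept

One accepting computation: (p, cbcbcbca, #) ⊢ (p, bcbcbca, A#) ⊢ (p, cbcbca, X#) ⊢ (p, bcbca, AX#) ⊢ (p, cbca, XX#) ⊢ (p, bca, AXX#) ⊢ (p, ca, XXX#) ⊢ (p, a, AXXX#) ⊢ (q, ε, YXXX#)
All input consumed and state q ∈ F.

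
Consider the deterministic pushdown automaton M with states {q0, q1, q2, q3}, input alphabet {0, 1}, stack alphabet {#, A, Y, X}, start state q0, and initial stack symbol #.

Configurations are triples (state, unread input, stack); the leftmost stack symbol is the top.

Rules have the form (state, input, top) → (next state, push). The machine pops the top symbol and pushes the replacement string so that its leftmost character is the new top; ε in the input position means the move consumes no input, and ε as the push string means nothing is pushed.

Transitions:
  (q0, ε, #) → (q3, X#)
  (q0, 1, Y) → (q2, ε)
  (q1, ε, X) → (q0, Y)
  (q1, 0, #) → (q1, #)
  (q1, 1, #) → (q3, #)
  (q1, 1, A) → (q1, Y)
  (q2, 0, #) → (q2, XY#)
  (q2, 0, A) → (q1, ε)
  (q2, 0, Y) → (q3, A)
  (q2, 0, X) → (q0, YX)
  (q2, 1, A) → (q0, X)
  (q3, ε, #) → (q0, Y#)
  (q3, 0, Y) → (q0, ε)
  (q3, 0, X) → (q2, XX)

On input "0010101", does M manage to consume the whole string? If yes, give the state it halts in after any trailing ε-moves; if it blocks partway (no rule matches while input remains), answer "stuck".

q2

(q0, 0010101, #)
  ε-move, top #: go to q3, push X# → (q3, 0010101, X#)
  read 0, top X: go to q2, push XX → (q2, 010101, XX#)
  read 0, top X: go to q0, push YX → (q0, 10101, YXX#)
  read 1, top Y: go to q2, push ε → (q2, 0101, XX#)
  read 0, top X: go to q0, push YX → (q0, 101, YXX#)
  read 1, top Y: go to q2, push ε → (q2, 01, XX#)
  read 0, top X: go to q0, push YX → (q0, 1, YXX#)
  read 1, top Y: go to q2, push ε → (q2, ε, XX#)
All input consumed; M is in state q2.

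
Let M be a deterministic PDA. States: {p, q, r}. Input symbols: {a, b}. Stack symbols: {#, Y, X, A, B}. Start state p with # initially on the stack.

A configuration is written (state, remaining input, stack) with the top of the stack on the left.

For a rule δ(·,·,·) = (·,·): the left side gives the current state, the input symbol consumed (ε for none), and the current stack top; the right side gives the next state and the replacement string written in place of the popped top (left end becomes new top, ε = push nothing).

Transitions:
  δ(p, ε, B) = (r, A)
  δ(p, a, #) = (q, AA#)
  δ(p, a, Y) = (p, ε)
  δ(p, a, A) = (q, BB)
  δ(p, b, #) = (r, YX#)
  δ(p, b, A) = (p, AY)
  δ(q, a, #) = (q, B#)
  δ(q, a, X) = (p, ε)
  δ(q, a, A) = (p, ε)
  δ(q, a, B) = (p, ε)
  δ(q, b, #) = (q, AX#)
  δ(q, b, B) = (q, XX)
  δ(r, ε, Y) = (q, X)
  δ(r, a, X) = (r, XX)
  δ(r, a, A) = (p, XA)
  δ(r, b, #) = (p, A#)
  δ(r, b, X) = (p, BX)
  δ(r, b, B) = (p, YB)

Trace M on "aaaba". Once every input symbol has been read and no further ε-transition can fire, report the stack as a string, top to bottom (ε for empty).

XB#

(p, aaaba, #) ⊢ (q, aaba, AA#) ⊢ (p, aba, A#) ⊢ (q, ba, BB#) ⊢ (q, a, XXB#) ⊢ (p, ε, XB#)
All input consumed in state p with stack XB#.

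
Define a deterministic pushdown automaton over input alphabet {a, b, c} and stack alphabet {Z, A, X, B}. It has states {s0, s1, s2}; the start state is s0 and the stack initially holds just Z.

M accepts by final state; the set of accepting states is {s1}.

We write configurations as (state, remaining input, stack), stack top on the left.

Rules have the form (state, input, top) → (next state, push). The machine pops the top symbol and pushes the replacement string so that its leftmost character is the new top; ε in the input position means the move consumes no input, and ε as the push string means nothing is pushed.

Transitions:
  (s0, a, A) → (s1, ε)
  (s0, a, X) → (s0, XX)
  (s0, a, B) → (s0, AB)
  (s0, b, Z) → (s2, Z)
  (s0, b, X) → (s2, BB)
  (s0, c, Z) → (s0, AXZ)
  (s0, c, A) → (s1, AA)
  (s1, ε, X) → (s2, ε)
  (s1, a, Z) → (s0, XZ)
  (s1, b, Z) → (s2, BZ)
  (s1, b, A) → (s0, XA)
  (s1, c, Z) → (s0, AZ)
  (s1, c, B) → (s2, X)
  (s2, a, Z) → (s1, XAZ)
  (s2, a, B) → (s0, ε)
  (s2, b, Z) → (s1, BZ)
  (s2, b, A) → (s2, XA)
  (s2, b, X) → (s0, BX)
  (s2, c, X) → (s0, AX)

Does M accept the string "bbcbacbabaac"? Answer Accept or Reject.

Accept

(s0, bbcbacbabaac, Z)
  read b, top Z: go to s2, push Z → (s2, bcbacbabaac, Z)
  read b, top Z: go to s1, push BZ → (s1, cbacbabaac, BZ)
  read c, top B: go to s2, push X → (s2, bacbabaac, XZ)
  read b, top X: go to s0, push BX → (s0, acbabaac, BXZ)
  read a, top B: go to s0, push AB → (s0, cbabaac, ABXZ)
  read c, top A: go to s1, push AA → (s1, babaac, AABXZ)
  read b, top A: go to s0, push XA → (s0, abaac, XAABXZ)
  read a, top X: go to s0, push XX → (s0, baac, XXAABXZ)
  read b, top X: go to s2, push BB → (s2, aac, BBXAABXZ)
  read a, top B: go to s0, push ε → (s0, ac, BXAABXZ)
  read a, top B: go to s0, push AB → (s0, c, ABXAABXZ)
  read c, top A: go to s1, push AA → (s1, ε, AABXAABXZ)
All input consumed; state s1 ∈ F.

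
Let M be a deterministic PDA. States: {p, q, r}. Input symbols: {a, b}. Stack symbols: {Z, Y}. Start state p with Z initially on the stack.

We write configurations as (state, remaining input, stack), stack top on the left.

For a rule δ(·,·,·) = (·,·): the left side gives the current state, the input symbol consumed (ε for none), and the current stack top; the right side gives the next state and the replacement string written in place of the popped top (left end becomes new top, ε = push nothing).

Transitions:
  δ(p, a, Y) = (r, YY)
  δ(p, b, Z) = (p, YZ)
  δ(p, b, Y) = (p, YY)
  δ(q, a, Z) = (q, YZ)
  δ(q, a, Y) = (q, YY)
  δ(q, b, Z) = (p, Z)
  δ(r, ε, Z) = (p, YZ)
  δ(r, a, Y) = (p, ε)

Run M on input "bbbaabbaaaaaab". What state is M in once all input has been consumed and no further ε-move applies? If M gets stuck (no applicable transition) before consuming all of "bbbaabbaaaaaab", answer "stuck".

p

(p, bbbaabbaaaaaab, Z)
  read b, top Z: go to p, push YZ → (p, bbaabbaaaaaab, YZ)
  read b, top Y: go to p, push YY → (p, baabbaaaaaab, YYZ)
  read b, top Y: go to p, push YY → (p, aabbaaaaaab, YYYZ)
  read a, top Y: go to r, push YY → (r, abbaaaaaab, YYYYZ)
  read a, top Y: go to p, push ε → (p, bbaaaaaab, YYYZ)
  read b, top Y: go to p, push YY → (p, baaaaaab, YYYYZ)
  read b, top Y: go to p, push YY → (p, aaaaaab, YYYYYZ)
  read a, top Y: go to r, push YY → (r, aaaaab, YYYYYYZ)
  read a, top Y: go to p, push ε → (p, aaaab, YYYYYZ)
  read a, top Y: go to r, push YY → (r, aaab, YYYYYYZ)
  read a, top Y: go to p, push ε → (p, aab, YYYYYZ)
  read a, top Y: go to r, push YY → (r, ab, YYYYYYZ)
  read a, top Y: go to p, push ε → (p, b, YYYYYZ)
  read b, top Y: go to p, push YY → (p, ε, YYYYYYZ)
All input consumed; M is in state p.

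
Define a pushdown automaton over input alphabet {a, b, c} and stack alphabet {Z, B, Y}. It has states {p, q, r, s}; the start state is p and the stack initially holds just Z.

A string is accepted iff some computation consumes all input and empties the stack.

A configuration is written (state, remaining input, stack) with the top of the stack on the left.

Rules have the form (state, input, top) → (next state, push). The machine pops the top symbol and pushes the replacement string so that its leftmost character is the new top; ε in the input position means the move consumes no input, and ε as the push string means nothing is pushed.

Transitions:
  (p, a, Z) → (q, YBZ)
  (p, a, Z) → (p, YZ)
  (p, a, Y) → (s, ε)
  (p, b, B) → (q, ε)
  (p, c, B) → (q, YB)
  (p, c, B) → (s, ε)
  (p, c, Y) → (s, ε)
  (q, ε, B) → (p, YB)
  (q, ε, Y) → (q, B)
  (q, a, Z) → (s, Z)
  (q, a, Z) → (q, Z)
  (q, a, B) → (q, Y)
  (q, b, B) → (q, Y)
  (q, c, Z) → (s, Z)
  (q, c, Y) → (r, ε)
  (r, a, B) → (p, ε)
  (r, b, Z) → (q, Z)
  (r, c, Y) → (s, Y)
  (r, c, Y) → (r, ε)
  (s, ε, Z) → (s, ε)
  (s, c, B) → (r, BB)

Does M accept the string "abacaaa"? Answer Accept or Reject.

Accept

One accepting computation: (p, abacaaa, Z) ⊢ (q, bacaaa, YBZ) ⊢ (q, bacaaa, BBZ) ⊢ (q, acaaa, YBZ) ⊢ (q, acaaa, BBZ) ⊢ (q, caaa, YBZ) ⊢ (r, aaa, BZ) ⊢ (p, aa, Z) ⊢ (p, a, YZ) ⊢ (s, ε, Z) ⊢ (s, ε, ε)
All input consumed and the stack is empty.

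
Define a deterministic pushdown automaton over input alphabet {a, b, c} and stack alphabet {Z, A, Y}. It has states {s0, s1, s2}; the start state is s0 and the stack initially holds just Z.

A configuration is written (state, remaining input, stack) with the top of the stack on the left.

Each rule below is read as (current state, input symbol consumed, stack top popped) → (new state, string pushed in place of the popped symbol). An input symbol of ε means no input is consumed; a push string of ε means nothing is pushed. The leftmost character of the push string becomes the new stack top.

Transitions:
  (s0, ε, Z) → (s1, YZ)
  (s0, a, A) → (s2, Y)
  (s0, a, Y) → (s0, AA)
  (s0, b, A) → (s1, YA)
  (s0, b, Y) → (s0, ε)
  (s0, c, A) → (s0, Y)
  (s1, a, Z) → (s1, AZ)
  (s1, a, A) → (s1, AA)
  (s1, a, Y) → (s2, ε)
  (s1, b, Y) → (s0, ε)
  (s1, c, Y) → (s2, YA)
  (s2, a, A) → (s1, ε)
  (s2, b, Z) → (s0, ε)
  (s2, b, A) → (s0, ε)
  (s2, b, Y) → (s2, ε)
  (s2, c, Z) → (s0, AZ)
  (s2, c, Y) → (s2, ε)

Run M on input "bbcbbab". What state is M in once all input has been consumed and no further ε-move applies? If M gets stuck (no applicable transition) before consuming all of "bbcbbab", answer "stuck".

s0

(s0, bbcbbab, Z)
  ε-move, top Z: go to s1, push YZ → (s1, bbcbbab, YZ)
  read b, top Y: go to s0, push ε → (s0, bcbbab, Z)
  ε-move, top Z: go to s1, push YZ → (s1, bcbbab, YZ)
  read b, top Y: go to s0, push ε → (s0, cbbab, Z)
  ε-move, top Z: go to s1, push YZ → (s1, cbbab, YZ)
  read c, top Y: go to s2, push YA → (s2, bbab, YAZ)
  read b, top Y: go to s2, push ε → (s2, bab, AZ)
  read b, top A: go to s0, push ε → (s0, ab, Z)
  ε-move, top Z: go to s1, push YZ → (s1, ab, YZ)
  read a, top Y: go to s2, push ε → (s2, b, Z)
  read b, top Z: go to s0, push ε → (s0, ε, ε)
All input consumed; M is in state s0.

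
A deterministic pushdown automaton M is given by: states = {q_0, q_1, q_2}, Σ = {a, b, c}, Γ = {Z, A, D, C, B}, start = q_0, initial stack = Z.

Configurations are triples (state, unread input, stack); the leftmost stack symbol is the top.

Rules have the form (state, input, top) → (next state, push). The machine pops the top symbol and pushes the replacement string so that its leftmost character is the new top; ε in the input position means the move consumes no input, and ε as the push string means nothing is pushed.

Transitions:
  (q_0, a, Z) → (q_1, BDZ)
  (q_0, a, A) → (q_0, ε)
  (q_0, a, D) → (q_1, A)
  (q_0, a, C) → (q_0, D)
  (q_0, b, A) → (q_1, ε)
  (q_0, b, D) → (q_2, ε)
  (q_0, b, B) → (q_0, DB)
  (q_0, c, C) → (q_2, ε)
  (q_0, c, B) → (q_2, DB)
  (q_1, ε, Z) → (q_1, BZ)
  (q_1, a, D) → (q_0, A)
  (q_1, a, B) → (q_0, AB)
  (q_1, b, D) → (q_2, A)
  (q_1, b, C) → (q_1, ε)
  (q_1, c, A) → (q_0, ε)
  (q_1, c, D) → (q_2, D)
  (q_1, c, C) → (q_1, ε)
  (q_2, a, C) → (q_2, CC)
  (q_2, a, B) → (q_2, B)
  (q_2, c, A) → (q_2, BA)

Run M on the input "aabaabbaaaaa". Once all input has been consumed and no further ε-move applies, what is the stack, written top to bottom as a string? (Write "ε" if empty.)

(q_0, aabaabbaaaaa, Z)
  read a, top Z: go to q_1, push BDZ → (q_1, abaabbaaaaa, BDZ)
  read a, top B: go to q_0, push AB → (q_0, baabbaaaaa, ABDZ)
  read b, top A: go to q_1, push ε → (q_1, aabbaaaaa, BDZ)
  read a, top B: go to q_0, push AB → (q_0, abbaaaaa, ABDZ)
  read a, top A: go to q_0, push ε → (q_0, bbaaaaa, BDZ)
  read b, top B: go to q_0, push DB → (q_0, baaaaa, DBDZ)
  read b, top D: go to q_2, push ε → (q_2, aaaaa, BDZ)
  read a, top B: go to q_2, push B → (q_2, aaaa, BDZ)
  read a, top B: go to q_2, push B → (q_2, aaa, BDZ)
  read a, top B: go to q_2, push B → (q_2, aa, BDZ)
  read a, top B: go to q_2, push B → (q_2, a, BDZ)
  read a, top B: go to q_2, push B → (q_2, ε, BDZ)
All input consumed in state q_2 with stack BDZ.

BDZ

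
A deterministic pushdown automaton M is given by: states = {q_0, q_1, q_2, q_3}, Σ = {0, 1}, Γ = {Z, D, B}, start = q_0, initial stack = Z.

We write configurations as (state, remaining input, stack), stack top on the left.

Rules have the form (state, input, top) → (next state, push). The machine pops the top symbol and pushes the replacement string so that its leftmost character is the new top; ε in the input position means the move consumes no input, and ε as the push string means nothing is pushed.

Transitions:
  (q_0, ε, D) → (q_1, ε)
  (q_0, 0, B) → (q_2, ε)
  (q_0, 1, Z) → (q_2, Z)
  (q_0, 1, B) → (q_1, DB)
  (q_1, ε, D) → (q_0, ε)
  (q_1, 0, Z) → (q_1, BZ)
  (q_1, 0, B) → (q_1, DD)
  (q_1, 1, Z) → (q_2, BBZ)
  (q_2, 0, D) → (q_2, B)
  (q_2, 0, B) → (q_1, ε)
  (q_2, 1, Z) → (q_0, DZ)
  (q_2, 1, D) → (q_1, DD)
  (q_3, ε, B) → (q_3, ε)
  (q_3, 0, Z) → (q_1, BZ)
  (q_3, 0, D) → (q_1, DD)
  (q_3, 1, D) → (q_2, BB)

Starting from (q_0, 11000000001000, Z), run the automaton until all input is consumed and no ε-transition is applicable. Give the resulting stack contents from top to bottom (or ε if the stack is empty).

BZ

(q_0, 11000000001000, Z)
  read 1, top Z: go to q_2, push Z → (q_2, 1000000001000, Z)
  read 1, top Z: go to q_0, push DZ → (q_0, 000000001000, DZ)
  ε-move, top D: go to q_1, push ε → (q_1, 000000001000, Z)
  read 0, top Z: go to q_1, push BZ → (q_1, 00000001000, BZ)
  read 0, top B: go to q_1, push DD → (q_1, 0000001000, DDZ)
  ε-move, top D: go to q_0, push ε → (q_0, 0000001000, DZ)
  ε-move, top D: go to q_1, push ε → (q_1, 0000001000, Z)
  read 0, top Z: go to q_1, push BZ → (q_1, 000001000, BZ)
  read 0, top B: go to q_1, push DD → (q_1, 00001000, DDZ)
  ε-move, top D: go to q_0, push ε → (q_0, 00001000, DZ)
  ε-move, top D: go to q_1, push ε → (q_1, 00001000, Z)
  read 0, top Z: go to q_1, push BZ → (q_1, 0001000, BZ)
  read 0, top B: go to q_1, push DD → (q_1, 001000, DDZ)
  ε-move, top D: go to q_0, push ε → (q_0, 001000, DZ)
  ε-move, top D: go to q_1, push ε → (q_1, 001000, Z)
  read 0, top Z: go to q_1, push BZ → (q_1, 01000, BZ)
  read 0, top B: go to q_1, push DD → (q_1, 1000, DDZ)
  ε-move, top D: go to q_0, push ε → (q_0, 1000, DZ)
  ε-move, top D: go to q_1, push ε → (q_1, 1000, Z)
  read 1, top Z: go to q_2, push BBZ → (q_2, 000, BBZ)
  read 0, top B: go to q_1, push ε → (q_1, 00, BZ)
  read 0, top B: go to q_1, push DD → (q_1, 0, DDZ)
  ε-move, top D: go to q_0, push ε → (q_0, 0, DZ)
  ε-move, top D: go to q_1, push ε → (q_1, 0, Z)
  read 0, top Z: go to q_1, push BZ → (q_1, ε, BZ)
All input consumed in state q_1 with stack BZ.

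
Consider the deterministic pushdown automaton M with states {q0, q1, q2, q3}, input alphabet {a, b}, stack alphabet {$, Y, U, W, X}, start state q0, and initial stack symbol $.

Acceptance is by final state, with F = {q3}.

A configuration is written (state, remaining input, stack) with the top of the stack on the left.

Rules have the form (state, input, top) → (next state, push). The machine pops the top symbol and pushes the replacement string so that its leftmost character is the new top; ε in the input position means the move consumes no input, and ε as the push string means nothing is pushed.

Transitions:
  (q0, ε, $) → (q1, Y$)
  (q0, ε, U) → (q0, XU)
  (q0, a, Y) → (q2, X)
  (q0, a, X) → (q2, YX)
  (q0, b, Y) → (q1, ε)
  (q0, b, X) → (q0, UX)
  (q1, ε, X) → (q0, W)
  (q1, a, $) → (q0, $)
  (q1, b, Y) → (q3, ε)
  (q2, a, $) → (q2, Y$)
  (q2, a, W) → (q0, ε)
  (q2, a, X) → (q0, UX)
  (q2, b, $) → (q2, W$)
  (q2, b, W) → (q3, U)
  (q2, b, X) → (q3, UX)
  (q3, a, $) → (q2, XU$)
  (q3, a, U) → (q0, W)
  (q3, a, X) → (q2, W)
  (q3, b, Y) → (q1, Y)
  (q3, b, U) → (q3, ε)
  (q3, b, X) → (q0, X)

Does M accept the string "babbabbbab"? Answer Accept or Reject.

(q0, babbabbbab, $) ⊢ (q1, babbabbbab, Y$) ⊢ (q3, abbabbbab, $) ⊢ (q2, bbabbbab, XU$) ⊢ (q3, babbbab, UXU$) ⊢ (q3, abbbab, XU$) ⊢ (q2, bbbab, WU$) ⊢ (q3, bbab, UU$) ⊢ (q3, bab, U$) ⊢ (q3, ab, $) ⊢ (q2, b, XU$) ⊢ (q3, ε, UXU$)
All input consumed; state q3 ∈ F.

Accept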